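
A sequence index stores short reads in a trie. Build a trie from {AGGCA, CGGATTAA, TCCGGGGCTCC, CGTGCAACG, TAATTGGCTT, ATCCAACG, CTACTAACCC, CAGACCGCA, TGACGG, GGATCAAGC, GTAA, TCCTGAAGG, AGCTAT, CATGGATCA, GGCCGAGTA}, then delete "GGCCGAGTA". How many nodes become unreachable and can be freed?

7

After clearing the end-marker at "GGCCGAGTA", prune upward until reaching a node still needed by another word.
The suffix "CCGAGTA" (7 nodes) is used only by "GGCCGAGTA"; the node for "GG" still has the child "A", so pruning stops there.
Nodes removed: 7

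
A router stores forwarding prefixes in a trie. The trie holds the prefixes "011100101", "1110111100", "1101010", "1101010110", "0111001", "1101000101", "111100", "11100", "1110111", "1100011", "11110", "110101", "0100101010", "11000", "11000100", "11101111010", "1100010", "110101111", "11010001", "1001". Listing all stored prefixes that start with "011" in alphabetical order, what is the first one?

DFS of the "011" subtree visits, in order: "0111001", "011100101"
The 1st is 0111001.

0111001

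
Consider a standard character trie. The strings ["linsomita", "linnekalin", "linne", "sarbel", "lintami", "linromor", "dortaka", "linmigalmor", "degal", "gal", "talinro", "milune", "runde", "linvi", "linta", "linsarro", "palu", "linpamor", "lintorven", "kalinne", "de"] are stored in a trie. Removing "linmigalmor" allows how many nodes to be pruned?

8

Walk "linmigalmor" from the leaf back toward the root, removing each node that no remaining word uses.
The suffix "migalmor" (8 nodes) is used only by "linmigalmor"; the node for "lin" still has the child "s", so pruning stops there.
Nodes removed: 8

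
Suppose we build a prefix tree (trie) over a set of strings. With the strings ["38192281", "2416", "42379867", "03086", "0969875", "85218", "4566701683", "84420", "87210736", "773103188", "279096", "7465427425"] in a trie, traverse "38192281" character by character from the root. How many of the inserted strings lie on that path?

Walk "38192281" from the root; an end-of-word marker is hit whenever a stored word is a prefix of "38192281".
Prefixes of the query that are stored words: "38192281"
Count: 1

1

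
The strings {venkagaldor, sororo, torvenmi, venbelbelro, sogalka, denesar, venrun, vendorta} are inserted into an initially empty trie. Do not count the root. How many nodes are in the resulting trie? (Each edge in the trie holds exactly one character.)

Trace insertions, counting only characters that open a new branch:
  "venkagaldor" → 11 new (v, e, n, k, a, g, a, l, d, o, r)
  "sororo" → 6 new (s, o, r, o, r, o)
  "torvenmi" → 8 new (t, o, r, v, e, n, m, i)
  "venbelbelro" → prefix "ven" already present; 8 new (b, e, l, b, e, l, r, o)
  "sogalka" → prefix "so" already present; 5 new (g, a, l, k, a)
  "denesar" → 7 new (d, e, n, e, s, a, r)
  "venrun" → prefix "ven" already present; 3 new (r, u, n)
  "vendorta" → prefix "ven" already present; 5 new (d, o, r, t, a)
Total nodes = 11 + 6 + 8 + 8 + 5 + 7 + 3 + 5 = 53

53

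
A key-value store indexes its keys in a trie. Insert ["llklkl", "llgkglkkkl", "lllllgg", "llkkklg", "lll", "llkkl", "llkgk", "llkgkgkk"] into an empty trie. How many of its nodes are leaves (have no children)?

6

A leaf is a node with no children — equivalently, the end of a word that is not a proper prefix of any other stored word.
Those words: "llgkglkkkl", "llkgkgkk", "llkkklg", "llkkl", "llklkl", "lllllgg"
Leaf count: 6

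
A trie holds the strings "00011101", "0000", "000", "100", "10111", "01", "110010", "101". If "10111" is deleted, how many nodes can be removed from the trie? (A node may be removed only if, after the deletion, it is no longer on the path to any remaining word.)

Walk "10111" from the leaf back toward the root, removing each node that no remaining word uses.
The suffix "11" (2 nodes) is used only by "10111"; "101" is itself a stored word, so pruning stops there.
Nodes removed: 2

2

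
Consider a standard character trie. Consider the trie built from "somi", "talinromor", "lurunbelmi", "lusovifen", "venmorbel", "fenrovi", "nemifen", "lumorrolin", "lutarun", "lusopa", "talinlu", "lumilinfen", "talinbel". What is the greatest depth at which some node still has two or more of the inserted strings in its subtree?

5

Look for the deepest trie node that still has at least two words in its subtree.
e.g. "talinbel" and "talinlu" share the prefix "talin" of length 5; no pair shares a longer one.
Longest shared-prefix length: 5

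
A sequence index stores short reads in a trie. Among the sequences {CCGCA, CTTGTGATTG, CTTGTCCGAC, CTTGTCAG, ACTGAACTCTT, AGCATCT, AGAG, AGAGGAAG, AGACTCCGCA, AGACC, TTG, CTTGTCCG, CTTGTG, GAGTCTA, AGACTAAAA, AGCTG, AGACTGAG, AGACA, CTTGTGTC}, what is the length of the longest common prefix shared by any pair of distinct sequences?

8

The deepest shared node is where two words last agree before diverging.
e.g. "CTTGTCCG" and "CTTGTCCGAC" share the prefix "CTTGTCCG" of length 8; no pair shares a longer one.
Longest shared-prefix length: 8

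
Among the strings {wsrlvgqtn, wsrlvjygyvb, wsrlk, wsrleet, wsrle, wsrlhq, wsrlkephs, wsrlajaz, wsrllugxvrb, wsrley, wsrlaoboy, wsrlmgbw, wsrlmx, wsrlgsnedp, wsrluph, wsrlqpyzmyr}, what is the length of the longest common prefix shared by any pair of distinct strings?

5

Equivalently: take the maximum, over all pairs, of their longest common prefix length.
e.g. "wsrlajaz" and "wsrlaoboy" share the prefix "wsrla" of length 5; no pair shares a longer one.
Longest shared-prefix length: 5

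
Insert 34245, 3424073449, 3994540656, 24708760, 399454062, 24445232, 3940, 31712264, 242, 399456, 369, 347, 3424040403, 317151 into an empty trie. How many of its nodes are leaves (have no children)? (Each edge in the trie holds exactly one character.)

Leaves are exactly the stored words that no other stored word extends.
Those words: "242", "24445232", "24708760", "31712264", "317151", "3424040403", "3424073449", "34245", "347", "369", "3940", "399454062", "3994540656", "399456"
Leaf count: 14

14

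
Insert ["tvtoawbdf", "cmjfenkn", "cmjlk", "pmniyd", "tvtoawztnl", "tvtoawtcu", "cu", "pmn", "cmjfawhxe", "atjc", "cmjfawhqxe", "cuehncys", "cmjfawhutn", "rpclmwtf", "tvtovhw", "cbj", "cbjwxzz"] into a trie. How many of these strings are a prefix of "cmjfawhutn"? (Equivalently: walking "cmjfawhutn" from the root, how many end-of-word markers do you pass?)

1

Traverse "cmjfawhutn" character by character; count nodes along the way that are marked as word ends.
Prefixes of the query that are stored words: "cmjfawhutn"
Count: 1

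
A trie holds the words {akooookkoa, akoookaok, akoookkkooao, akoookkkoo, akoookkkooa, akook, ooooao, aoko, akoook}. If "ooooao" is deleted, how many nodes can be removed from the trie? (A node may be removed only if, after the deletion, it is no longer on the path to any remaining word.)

6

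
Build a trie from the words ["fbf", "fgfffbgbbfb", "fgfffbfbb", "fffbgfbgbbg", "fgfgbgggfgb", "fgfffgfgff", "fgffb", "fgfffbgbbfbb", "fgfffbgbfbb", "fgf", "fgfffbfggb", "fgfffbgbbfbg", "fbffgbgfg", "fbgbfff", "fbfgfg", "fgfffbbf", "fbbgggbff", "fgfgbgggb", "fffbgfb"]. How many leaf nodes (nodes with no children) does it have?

Leaves are exactly the stored words that no other stored word extends.
Those words: "fbbgggbff", "fbffgbgfg", "fbfgfg", "fbgbfff", "fffbgfbgbbg", "fgffb", "fgfffbbf", "fgfffbfbb", "fgfffbfggb", "fgfffbgbbfbb", "fgfffbgbbfbg", "fgfffbgbfbb", "fgfffgfgff", "fgfgbgggb", "fgfgbgggfgb"
Leaf count: 15

15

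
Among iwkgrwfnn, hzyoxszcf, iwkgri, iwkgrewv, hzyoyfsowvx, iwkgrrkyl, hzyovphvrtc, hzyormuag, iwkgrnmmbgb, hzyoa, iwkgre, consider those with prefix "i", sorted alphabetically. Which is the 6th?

DFS of the "i" subtree visits, in order: "iwkgre", "iwkgrewv", "iwkgri", "iwkgrnmmbgb", "iwkgrrkyl", "iwkgrwfnn"
The 6th is iwkgrwfnn.

iwkgrwfnn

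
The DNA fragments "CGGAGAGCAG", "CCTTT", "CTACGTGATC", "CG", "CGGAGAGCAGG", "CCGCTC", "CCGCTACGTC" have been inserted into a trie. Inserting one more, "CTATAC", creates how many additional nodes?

3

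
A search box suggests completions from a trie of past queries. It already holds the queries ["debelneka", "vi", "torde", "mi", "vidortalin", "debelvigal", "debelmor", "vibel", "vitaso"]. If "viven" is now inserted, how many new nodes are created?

"vi" is already a path in the trie; the remaining "ven" must be added.
So 5 − 2 = 3 new nodes.

3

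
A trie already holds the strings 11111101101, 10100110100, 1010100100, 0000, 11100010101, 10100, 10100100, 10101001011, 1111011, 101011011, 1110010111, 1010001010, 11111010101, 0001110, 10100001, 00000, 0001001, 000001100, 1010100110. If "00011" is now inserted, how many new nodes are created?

0

Every character of "00011" already lies on an existing path (it is a prefix of some stored word).
No new nodes are needed: 0.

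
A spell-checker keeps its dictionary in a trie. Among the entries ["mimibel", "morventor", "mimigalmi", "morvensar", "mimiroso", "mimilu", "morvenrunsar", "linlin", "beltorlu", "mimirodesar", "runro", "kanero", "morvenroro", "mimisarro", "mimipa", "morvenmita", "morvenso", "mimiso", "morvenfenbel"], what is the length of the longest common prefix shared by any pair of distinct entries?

The deepest shared node is where two words last agree before diverging.
e.g. "morvenroro" and "morvenrunsar" share the prefix "morvenr" of length 7; no pair shares a longer one.
Longest shared-prefix length: 7

7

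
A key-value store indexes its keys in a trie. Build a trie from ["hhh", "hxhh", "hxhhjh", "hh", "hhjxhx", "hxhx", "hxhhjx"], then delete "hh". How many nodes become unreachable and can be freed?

0

A node on "hh"'s path can go only if nothing else ends at it or branches off below it.
Every node on "hh" is still needed (e.g. by "hhh"), so nothing is freed.
Nodes removed: 0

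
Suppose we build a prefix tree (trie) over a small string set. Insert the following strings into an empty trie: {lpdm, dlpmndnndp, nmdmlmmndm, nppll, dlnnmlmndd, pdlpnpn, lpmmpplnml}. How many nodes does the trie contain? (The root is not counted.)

51

For each word, the new-node count is its length minus the longest prefix already in the trie:
  "lpdm" → 4 new (l, p, d, m)
  "dlpmndnndp" → 10 new (d, l, p, m, n, d, n, n, d, p)
  "nmdmlmmndm" → 10 new (n, m, d, m, l, m, m, n, d, m)
  "nppll" → prefix "n" already present; 4 new (p, p, l, l)
  "dlnnmlmndd" → prefix "dl" already present; 8 new (n, n, m, l, m, n, d, d)
  "pdlpnpn" → 7 new (p, d, l, p, n, p, n)
  "lpmmpplnml" → prefix "lp" already present; 8 new (m, m, p, p, l, n, m, l)
Total nodes = 4 + 10 + 10 + 4 + 8 + 7 + 8 = 51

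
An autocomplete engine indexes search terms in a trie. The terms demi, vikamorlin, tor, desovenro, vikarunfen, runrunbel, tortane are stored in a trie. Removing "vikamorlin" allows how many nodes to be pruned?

After clearing the end-marker at "vikamorlin", prune upward until reaching a node still needed by another word.
The suffix "morlin" (6 nodes) is used only by "vikamorlin"; the node for "vika" still has the child "r", so pruning stops there.
Nodes removed: 6

6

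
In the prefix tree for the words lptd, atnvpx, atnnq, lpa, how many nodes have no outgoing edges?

4

Leaves are exactly the stored words that no other stored word extends.
Those words: "atnnq", "atnvpx", "lpa", "lptd"
Leaf count: 4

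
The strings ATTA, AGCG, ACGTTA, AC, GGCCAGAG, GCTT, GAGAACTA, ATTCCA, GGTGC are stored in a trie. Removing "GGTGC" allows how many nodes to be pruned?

3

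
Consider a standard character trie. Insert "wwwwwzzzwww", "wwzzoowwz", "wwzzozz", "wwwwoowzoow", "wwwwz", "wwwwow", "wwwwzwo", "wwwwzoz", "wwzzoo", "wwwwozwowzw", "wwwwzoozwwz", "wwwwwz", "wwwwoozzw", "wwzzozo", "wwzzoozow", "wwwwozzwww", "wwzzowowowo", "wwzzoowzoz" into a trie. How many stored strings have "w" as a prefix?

Walk to "w"; the words in its subtree are exactly those with that prefix.
Matches: "wwwwoowzoow", "wwwwoozzw", "wwwwow", "wwwwozwowzw", "wwwwozzwww", "wwwwwz", "wwwwwzzzwww", "wwwwz", "wwwwzoozwwz", "wwwwzoz", "wwwwzwo", "wwzzoo", "wwzzoowwz", "wwzzoowzoz", "wwzzoozow", "wwzzowowowo", "wwzzozo", "wwzzozz"
Count: 18

18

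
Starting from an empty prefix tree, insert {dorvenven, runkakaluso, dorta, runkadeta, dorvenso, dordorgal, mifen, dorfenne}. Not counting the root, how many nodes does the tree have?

Count nodes per top-level branch (shared prefixes stored once):
  'd'-branch (dordorgal, dorfenne, dorta, dorvenso, dorvenven): 24 nodes
  'm'-branch (mifen): 5 nodes
  'r'-branch (runkadeta, runkakaluso): 15 nodes
Sum: 44

44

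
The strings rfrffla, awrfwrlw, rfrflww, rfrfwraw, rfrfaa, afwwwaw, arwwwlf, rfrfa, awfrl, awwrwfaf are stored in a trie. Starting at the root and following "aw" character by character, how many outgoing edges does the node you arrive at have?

Follow the path "aw" to its node, then look at its outgoing edges.
Distinct next characters after "aw": f, r, w.
That node has 3 child edges.

3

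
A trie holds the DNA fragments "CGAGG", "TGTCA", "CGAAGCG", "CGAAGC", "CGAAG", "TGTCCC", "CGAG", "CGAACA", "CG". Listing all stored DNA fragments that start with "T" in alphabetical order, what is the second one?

TGTCCC

DFS of the "T" subtree visits, in order: "TGTCA", "TGTCCC"
The 2nd is TGTCCC.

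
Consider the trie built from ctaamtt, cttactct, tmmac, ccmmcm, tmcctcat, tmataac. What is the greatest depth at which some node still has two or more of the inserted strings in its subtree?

Equivalently: take the maximum, over all pairs, of their longest common prefix length.
e.g. "ctaamtt" and "cttactct" share the prefix "ct" of length 2; no pair shares a longer one.
Longest shared-prefix length: 2

2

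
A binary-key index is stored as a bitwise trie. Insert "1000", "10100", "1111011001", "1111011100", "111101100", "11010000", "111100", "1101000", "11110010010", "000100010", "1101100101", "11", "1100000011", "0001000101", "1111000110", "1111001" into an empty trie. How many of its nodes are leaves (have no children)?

A leaf is a node with no children — equivalently, the end of a word that is not a proper prefix of any other stored word.
Those words: "0001000101", "1000", "10100", "1100000011", "11010000", "1101100101", "1111000110", "11110010010", "1111011001", "1111011100"
Leaf count: 10

10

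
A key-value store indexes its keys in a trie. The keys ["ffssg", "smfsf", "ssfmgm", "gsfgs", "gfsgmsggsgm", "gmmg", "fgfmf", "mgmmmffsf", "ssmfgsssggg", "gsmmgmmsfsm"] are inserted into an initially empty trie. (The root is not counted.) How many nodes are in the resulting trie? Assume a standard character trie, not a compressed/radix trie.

Count nodes per top-level branch (shared prefixes stored once):
  'f'-branch (ffssg, fgfmf): 9 nodes
  'g'-branch (gfsgmsggsgm, gmmg, gsfgs, gsmmgmmsfsm): 27 nodes
  'm'-branch (mgmmmffsf): 9 nodes
  's'-branch (smfsf, ssfmgm, ssmfgsssggg): 19 nodes
Sum: 64

64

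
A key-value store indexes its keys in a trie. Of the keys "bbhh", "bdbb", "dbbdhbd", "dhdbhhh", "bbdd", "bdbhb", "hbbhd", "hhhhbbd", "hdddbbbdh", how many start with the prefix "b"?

Walk to "b"; the words in its subtree are exactly those with that prefix.
Matches: "bbdd", "bbhh", "bdbb", "bdbhb"
Count: 4

4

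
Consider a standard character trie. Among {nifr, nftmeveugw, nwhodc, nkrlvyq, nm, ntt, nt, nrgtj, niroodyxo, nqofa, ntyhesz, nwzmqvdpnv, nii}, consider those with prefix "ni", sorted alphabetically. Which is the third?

DFS of the "ni" subtree visits, in order: "nifr", "nii", "niroodyxo"
The 3rd is niroodyxo.

niroodyxo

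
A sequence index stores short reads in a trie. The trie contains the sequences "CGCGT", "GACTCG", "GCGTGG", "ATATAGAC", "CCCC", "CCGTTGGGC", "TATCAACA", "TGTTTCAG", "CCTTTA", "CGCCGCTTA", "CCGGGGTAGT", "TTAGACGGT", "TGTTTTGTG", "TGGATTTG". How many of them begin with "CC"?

Traverse to the node for "CC", then collect every word in that subtree.
Words under "CC": CCCC, CCGGGGTAGT, CCGTTGGGC, CCTTTA
Count: 4

4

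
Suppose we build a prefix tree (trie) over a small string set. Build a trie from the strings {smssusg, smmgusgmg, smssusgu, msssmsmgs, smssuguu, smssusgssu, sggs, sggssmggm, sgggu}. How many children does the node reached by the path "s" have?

2

Walk "s" from the root, arriving at one node.
Distinct next characters after "s": g, m.
That node has 2 child edges.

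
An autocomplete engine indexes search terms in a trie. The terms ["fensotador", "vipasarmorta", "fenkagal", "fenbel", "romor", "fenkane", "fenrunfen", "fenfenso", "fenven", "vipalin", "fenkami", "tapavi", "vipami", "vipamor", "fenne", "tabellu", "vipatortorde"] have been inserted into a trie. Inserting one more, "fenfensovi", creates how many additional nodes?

2

The longest prefix of "fenfensovi" already in the trie is "fenfenso" (length 8).
Each of the 2 remaining characters creates one node.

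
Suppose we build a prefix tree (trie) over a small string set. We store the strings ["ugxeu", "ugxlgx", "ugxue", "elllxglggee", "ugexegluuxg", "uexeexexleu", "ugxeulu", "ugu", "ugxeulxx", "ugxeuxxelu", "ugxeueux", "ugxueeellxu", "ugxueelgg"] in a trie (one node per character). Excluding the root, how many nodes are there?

62

Insert word by word; a character creates a node only if that edge doesn't already exist:
  "ugxeu" → 5 new (u, g, x, e, u)
  "ugxlgx" → prefix "ugx" already present; 3 new (l, g, x)
  "ugxue" → prefix "ugx" already present; 2 new (u, e)
  "elllxglggee" → 11 new (e, l, l, l, x, g, l, g, g, e, e)
  "ugexegluuxg" → prefix "ug" already present; 9 new (e, x, e, g, l, u, u, x, g)
  "uexeexexleu" → prefix "u" already present; 10 new (e, x, e, e, x, e, x, l, e, u)
  "ugxeulu" → prefix "ugxeu" already present; 2 new (l, u)
  "ugu" → prefix "ug" already present; 1 new (u)
  "ugxeulxx" → prefix "ugxeul" already present; 2 new (x, x)
  "ugxeuxxelu" → prefix "ugxeu" already present; 5 new (x, x, e, l, u)
  "ugxeueux" → prefix "ugxeu" already present; 3 new (e, u, x)
  "ugxueeellxu" → prefix "ugxue" already present; 6 new (e, e, l, l, x, u)
  "ugxueelgg" → prefix "ugxuee" already present; 3 new (l, g, g)
Total nodes = 5 + 3 + 2 + 11 + 9 + 10 + 2 + 1 + 2 + 5 + 3 + 6 + 3 = 62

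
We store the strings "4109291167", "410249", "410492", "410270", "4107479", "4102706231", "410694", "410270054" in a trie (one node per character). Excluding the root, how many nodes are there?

32

Count nodes per top-level branch (shared prefixes stored once):
  '4'-branch (410249, 410270, 410270054, 4102706231, 410492, 410694, 4107479, 4109291167): 32 nodes
Sum: 32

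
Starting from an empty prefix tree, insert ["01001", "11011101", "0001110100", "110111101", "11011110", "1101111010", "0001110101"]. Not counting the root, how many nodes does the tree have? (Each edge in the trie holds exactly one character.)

Trie structure (* marks end of a word):
(root)
├─ 0
│  ├─ 0
│  │  └─ 0
│  │     └─ 1
│  │        └─ 1
│  │           └─ 1
│  │              └─ 0
│  │                 └─ 1
│  │                    └─ 0
│  │                       ├─ 0 *
│  │                       └─ 1 *
│  └─ 1
│     └─ 0
│        └─ 0
│           └─ 1 *
└─ 1
   └─ 1
      └─ 0
         └─ 1
            └─ 1
               └─ 1
                  ├─ 0
                  │  └─ 1 *
                  └─ 1
                     └─ 0 *
                        └─ 1 *
                           └─ 0 *
Counting every labelled node above: 27.

27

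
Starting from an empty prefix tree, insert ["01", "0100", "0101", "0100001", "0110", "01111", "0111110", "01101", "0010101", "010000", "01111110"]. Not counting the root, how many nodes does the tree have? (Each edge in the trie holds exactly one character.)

23

For each word, the new-node count is its length minus the longest prefix already in the trie:
  "01" → 2 new (0, 1)
  "0100" → prefix "01" already present; 2 new (0, 0)
  "0101" → prefix "010" already present; 1 new (1)
  "0100001" → prefix "0100" already present; 3 new (0, 0, 1)
  "0110" → prefix "01" already present; 2 new (1, 0)
  "01111" → prefix "011" already present; 2 new (1, 1)
  "0111110" → prefix "01111" already present; 2 new (1, 0)
  "01101" → prefix "0110" already present; 1 new (1)
  "0010101" → prefix "0" already present; 6 new (0, 1, 0, 1, 0, 1)
  "010000" → prefix "010000" already present; 0 new (none)
  "01111110" → prefix "011111" already present; 2 new (1, 0)
Total nodes = 2 + 2 + 1 + 3 + 2 + 2 + 2 + 1 + 6 + 0 + 2 = 23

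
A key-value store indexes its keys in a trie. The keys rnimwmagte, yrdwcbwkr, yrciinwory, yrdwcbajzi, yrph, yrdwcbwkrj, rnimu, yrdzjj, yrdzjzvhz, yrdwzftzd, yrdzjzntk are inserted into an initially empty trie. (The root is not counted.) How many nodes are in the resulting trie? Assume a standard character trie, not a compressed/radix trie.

Count nodes per top-level branch (shared prefixes stored once):
  'r'-branch (rnimu, rnimwmagte): 11 nodes
  'y'-branch (yrciinwory, yrdwcbajzi, yrdwcbwkr, yrdwcbwkrj, yrdwzftzd, yrdzjj, yrdzjzntk, yrdzjzvhz, yrph): 39 nodes
Sum: 50

50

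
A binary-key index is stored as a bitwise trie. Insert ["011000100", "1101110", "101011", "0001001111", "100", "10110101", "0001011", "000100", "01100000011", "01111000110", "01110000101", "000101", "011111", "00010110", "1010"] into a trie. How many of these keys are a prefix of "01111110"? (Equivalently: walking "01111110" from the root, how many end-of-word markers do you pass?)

Walk "01111110" from the root; an end-of-word marker is hit whenever a stored word is a prefix of "01111110".
Prefixes of the query that are stored words: "011111"
Count: 1

1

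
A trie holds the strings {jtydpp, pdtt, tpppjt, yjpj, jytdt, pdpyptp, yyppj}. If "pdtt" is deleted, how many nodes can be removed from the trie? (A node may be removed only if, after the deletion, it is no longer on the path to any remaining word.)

2

Walk "pdtt" from the leaf back toward the root, removing each node that no remaining word uses.
The suffix "tt" (2 nodes) is used only by "pdtt"; the node for "pd" still has the child "p", so pruning stops there.
Nodes removed: 2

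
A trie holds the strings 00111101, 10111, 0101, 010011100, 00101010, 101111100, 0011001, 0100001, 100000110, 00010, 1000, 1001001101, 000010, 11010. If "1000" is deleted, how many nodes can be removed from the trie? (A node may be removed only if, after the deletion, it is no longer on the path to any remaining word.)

0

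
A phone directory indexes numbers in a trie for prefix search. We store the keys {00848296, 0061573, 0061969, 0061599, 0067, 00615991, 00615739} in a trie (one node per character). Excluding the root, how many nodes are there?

Trie structure (* marks end of a word):
(root)
└─ 0
   └─ 0
      ├─ 6
      │  ├─ 1
      │  │  ├─ 5
      │  │  │  ├─ 7
      │  │  │  │  └─ 3 *
      │  │  │  │     └─ 9 *
      │  │  │  └─ 9
      │  │  │     └─ 9 *
      │  │  │        └─ 1 *
      │  │  └─ 9
      │  │     └─ 6
      │  │        └─ 9 *
      │  └─ 7 *
      └─ 8
         └─ 4
            └─ 8
               └─ 2
                  └─ 9
                     └─ 6 *
Counting every labelled node above: 21.

21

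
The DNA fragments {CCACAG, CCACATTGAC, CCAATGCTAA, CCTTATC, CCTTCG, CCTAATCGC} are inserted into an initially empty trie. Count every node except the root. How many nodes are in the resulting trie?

31

Insert word by word; a character creates a node only if that edge doesn't already exist:
  "CCACAG" → 6 new (C, C, A, C, A, G)
  "CCACATTGAC" → prefix "CCACA" already present; 5 new (T, T, G, A, C)
  "CCAATGCTAA" → prefix "CCA" already present; 7 new (A, T, G, C, T, A, A)
  "CCTTATC" → prefix "CC" already present; 5 new (T, T, A, T, C)
  "CCTTCG" → prefix "CCTT" already present; 2 new (C, G)
  "CCTAATCGC" → prefix "CCT" already present; 6 new (A, A, T, C, G, C)
Total nodes = 6 + 5 + 7 + 5 + 2 + 6 = 31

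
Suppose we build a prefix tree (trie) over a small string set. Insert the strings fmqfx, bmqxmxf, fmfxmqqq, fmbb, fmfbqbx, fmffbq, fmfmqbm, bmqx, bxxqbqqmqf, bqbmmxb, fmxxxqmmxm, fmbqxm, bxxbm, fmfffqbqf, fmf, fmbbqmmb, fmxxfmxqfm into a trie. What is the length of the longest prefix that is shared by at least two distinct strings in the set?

4

Look for the deepest trie node that still has at least two words in its subtree.
"bmqx" and "bmqxmxf" agree on "bmqx" (4 characters) before diverging; nothing deeper is shared.
Longest shared-prefix length: 4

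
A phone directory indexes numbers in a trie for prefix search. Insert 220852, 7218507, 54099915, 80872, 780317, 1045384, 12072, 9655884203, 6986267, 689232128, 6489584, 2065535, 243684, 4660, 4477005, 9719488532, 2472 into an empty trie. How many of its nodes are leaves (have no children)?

17

Leaves are exactly the stored words that no other stored word extends.
Those words: "1045384", "12072", "2065535", "220852", "243684", "2472", "4477005", "4660", "54099915", "6489584", "689232128", "6986267", "7218507", "780317", "80872", "9655884203", "9719488532"
Leaf count: 17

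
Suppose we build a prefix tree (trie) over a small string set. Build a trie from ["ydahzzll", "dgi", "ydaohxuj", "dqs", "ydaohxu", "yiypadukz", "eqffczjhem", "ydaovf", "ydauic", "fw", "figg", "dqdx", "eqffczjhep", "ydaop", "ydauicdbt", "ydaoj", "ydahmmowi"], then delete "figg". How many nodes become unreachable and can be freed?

Walk "figg" from the leaf back toward the root, removing each node that no remaining word uses.
The suffix "igg" (3 nodes) is used only by "figg"; the node for "f" still has the child "w", so pruning stops there.
Nodes removed: 3

3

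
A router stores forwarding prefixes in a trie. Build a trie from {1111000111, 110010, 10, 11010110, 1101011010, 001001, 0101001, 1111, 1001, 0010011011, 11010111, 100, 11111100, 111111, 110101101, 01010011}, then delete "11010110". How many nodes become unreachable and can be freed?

0

A node on "11010110"'s path can go only if nothing else ends at it or branches off below it.
Every node on "11010110" is still needed (e.g. by "1101011010"), so nothing is freed.
Nodes removed: 0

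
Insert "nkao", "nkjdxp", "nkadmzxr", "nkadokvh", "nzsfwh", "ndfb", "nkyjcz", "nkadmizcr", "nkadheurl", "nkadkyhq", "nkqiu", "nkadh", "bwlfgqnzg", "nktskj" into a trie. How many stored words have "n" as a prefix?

Filter for entries beginning with "n":
Matches: "ndfb", "nkadh", "nkadheurl", "nkadkyhq", "nkadmizcr", "nkadmzxr", "nkadokvh", "nkao", "nkjdxp", "nkqiu", "nktskj", "nkyjcz", "nzsfwh"
Count: 13

13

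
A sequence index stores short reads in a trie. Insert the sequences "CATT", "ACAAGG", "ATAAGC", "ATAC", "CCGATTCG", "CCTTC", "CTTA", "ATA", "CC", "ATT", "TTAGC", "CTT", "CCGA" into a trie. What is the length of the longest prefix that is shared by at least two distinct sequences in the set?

Equivalently: take the maximum, over all pairs, of their longest common prefix length.
"CCGA" and "CCGATTCG" agree on "CCGA" (4 characters) before diverging; nothing deeper is shared.
Longest shared-prefix length: 4

4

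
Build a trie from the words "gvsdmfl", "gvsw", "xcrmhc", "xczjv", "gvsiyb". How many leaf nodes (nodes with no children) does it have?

5

Leaves are exactly the stored words that no other stored word extends.
Those words: "gvsdmfl", "gvsiyb", "gvsw", "xcrmhc", "xczjv"
Leaf count: 5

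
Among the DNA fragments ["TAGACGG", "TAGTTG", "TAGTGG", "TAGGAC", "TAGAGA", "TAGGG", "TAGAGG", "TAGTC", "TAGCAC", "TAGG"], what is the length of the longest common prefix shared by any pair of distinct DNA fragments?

Equivalently: take the maximum, over all pairs, of their longest common prefix length.
"TAGAGA" and "TAGAGG" agree on "TAGAG" (5 characters) before diverging; nothing deeper is shared.
Longest shared-prefix length: 5

5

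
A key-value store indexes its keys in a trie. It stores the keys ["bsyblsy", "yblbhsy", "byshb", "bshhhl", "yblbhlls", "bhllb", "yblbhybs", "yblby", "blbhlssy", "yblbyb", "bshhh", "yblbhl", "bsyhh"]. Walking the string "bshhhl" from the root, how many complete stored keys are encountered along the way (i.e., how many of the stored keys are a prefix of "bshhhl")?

Traverse "bshhhl" character by character; count nodes along the way that are marked as word ends.
Prefixes of the query that are stored words: "bshhh", "bshhhl"
Count: 2

2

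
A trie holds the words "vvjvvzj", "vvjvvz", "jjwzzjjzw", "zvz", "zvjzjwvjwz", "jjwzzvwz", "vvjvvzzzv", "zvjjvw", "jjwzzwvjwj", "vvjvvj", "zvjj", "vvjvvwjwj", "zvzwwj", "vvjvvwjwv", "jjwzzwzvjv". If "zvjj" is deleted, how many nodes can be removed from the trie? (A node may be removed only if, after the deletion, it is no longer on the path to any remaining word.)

After clearing the end-marker at "zvjj", prune upward until reaching a node still needed by another word.
Every node on "zvjj" is still needed (e.g. by "zvjjvw"), so nothing is freed.
Nodes removed: 0

0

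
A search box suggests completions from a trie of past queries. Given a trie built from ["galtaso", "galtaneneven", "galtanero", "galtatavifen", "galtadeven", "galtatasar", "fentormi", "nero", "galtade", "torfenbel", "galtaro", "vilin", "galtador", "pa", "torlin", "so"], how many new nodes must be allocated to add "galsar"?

Walking "galsar" from the root, the first 3 characters ("gal") follow existing edges; "s" is the first miss.
So 6 − 3 = 3 new nodes.

3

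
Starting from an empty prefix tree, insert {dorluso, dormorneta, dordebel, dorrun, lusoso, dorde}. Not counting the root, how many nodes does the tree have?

Trie structure (* marks end of a word):
(root)
├─ d
│  └─ o
│     └─ r
│        ├─ d
│        │  └─ e *
│        │     └─ b
│        │        └─ e
│        │           └─ l *
│        ├─ l
│        │  └─ u
│        │     └─ s
│        │        └─ o *
│        ├─ m
│        │  └─ o
│        │     └─ r
│        │        └─ n
│        │           └─ e
│        │              └─ t
│        │                 └─ a *
│        └─ r
│           └─ u
│              └─ n *
└─ l
   └─ u
      └─ s
         └─ o
            └─ s
               └─ o *
Counting every labelled node above: 28.

28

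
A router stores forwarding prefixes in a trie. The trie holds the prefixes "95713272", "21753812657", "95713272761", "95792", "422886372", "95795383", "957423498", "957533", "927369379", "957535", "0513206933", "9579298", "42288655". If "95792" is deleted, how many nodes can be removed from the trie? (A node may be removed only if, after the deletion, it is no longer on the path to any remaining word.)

After clearing the end-marker at "95792", prune upward until reaching a node still needed by another word.
Every node on "95792" is still needed (e.g. by "9579298"), so nothing is freed.
Nodes removed: 0

0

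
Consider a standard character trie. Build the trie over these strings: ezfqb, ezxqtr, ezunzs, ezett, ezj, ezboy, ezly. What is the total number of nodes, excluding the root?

22

Trace insertions, counting only characters that open a new branch:
  "ezfqb" → 5 new (e, z, f, q, b)
  "ezxqtr" → prefix "ez" already present; 4 new (x, q, t, r)
  "ezunzs" → prefix "ez" already present; 4 new (u, n, z, s)
  "ezett" → prefix "ez" already present; 3 new (e, t, t)
  "ezj" → prefix "ez" already present; 1 new (j)
  "ezboy" → prefix "ez" already present; 3 new (b, o, y)
  "ezly" → prefix "ez" already present; 2 new (l, y)
Total nodes = 5 + 4 + 4 + 3 + 1 + 3 + 2 = 22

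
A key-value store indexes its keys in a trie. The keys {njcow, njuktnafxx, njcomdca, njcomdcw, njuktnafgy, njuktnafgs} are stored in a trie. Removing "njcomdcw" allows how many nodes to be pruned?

A node on "njcomdcw"'s path can go only if nothing else ends at it or branches off below it.
The suffix "w" (1 node) is used only by "njcomdcw"; the node for "njcomdc" still has the child "a", so pruning stops there.
Nodes removed: 1

1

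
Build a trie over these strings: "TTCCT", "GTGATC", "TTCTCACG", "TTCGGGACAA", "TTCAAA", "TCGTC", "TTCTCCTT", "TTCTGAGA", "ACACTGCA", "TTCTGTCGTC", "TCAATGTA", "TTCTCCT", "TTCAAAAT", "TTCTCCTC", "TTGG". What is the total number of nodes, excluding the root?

61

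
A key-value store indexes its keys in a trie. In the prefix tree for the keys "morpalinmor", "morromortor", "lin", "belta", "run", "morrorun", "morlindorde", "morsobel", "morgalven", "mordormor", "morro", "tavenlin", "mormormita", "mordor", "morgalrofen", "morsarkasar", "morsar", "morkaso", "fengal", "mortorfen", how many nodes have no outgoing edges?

17

A leaf is a node with no children — equivalently, the end of a word that is not a proper prefix of any other stored word.
Those words: "belta", "fengal", "lin", "mordormor", "morgalrofen", "morgalven", "morkaso", "morlindorde", "mormormita", "morpalinmor", "morromortor", "morrorun", "morsarkasar", "morsobel", "mortorfen", "run", "tavenlin"
Leaf count: 17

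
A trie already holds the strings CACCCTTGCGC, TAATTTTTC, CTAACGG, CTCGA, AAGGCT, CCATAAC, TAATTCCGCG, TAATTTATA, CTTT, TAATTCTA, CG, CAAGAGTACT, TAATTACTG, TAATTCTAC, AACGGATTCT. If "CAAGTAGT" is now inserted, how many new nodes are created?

4

"CAAG" is already a path in the trie; the remaining "TAGT" must be added.
So 8 − 4 = 4 new nodes.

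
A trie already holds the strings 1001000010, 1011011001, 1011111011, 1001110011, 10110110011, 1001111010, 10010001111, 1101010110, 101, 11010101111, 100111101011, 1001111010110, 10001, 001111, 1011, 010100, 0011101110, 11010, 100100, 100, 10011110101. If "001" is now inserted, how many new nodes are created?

0

"001" is already a full path in the trie; only an end-marker is added.
No new nodes are needed: 0.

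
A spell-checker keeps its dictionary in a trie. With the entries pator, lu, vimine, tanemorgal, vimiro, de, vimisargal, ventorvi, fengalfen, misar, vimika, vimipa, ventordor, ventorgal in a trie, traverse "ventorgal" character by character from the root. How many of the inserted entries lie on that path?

Check each prefix of "ventorgal" against the stored set — each match is an end-marker on the path.
Prefixes of the query that are stored words: "ventorgal"
Count: 1

1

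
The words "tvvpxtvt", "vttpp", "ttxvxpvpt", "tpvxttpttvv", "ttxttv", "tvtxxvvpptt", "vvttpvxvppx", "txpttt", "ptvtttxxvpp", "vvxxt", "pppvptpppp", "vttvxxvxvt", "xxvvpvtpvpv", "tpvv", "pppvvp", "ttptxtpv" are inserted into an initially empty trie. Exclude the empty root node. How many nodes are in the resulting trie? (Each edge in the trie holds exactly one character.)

Insert word by word; a character creates a node only if that edge doesn't already exist:
  "tvvpxtvt" → 8 new (t, v, v, p, x, t, v, t)
  "vttpp" → 5 new (v, t, t, p, p)
  "ttxvxpvpt" → prefix "t" already present; 8 new (t, x, v, x, p, v, p, t)
  "tpvxttpttvv" → prefix "t" already present; 10 new (p, v, x, t, t, p, t, t, v, v)
  "ttxttv" → prefix "ttx" already present; 3 new (t, t, v)
  "tvtxxvvpptt" → prefix "tv" already present; 9 new (t, x, x, v, v, p, p, t, t)
  "vvttpvxvppx" → prefix "v" already present; 10 new (v, t, t, p, v, x, v, p, p, x)
  "txpttt" → prefix "t" already present; 5 new (x, p, t, t, t)
  "ptvtttxxvpp" → 11 new (p, t, v, t, t, t, x, x, v, p, p)
  "vvxxt" → prefix "vv" already present; 3 new (x, x, t)
  "pppvptpppp" → prefix "p" already present; 9 new (p, p, v, p, t, p, p, p, p)
  "vttvxxvxvt" → prefix "vtt" already present; 7 new (v, x, x, v, x, v, t)
  "xxvvpvtpvpv" → 11 new (x, x, v, v, p, v, t, p, v, p, v)
  "tpvv" → prefix "tpv" already present; 1 new (v)
  "pppvvp" → prefix "pppv" already present; 2 new (v, p)
  "ttptxtpv" → prefix "tt" already present; 6 new (p, t, x, t, p, v)
Total nodes = 8 + 5 + 8 + 10 + 3 + 9 + 10 + 5 + 11 + 3 + 9 + 7 + 11 + 1 + 2 + 6 = 108

108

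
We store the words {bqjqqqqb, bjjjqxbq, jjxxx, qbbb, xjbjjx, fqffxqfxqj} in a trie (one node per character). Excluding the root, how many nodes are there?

Insert word by word; a character creates a node only if that edge doesn't already exist:
  "bqjqqqqb" → 8 new (b, q, j, q, q, q, q, b)
  "bjjjqxbq" → prefix "b" already present; 7 new (j, j, j, q, x, b, q)
  "jjxxx" → 5 new (j, j, x, x, x)
  "qbbb" → 4 new (q, b, b, b)
  "xjbjjx" → 6 new (x, j, b, j, j, x)
  "fqffxqfxqj" → 10 new (f, q, f, f, x, q, f, x, q, j)
Total nodes = 8 + 7 + 5 + 4 + 6 + 10 = 40

40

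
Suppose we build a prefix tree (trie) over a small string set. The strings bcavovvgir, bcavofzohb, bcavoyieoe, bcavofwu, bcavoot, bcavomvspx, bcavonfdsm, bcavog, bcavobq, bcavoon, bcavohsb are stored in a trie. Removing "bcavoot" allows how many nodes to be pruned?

Walk "bcavoot" from the leaf back toward the root, removing each node that no remaining word uses.
The suffix "t" (1 node) is used only by "bcavoot"; the node for "bcavoo" still has the child "n", so pruning stops there.
Nodes removed: 1

1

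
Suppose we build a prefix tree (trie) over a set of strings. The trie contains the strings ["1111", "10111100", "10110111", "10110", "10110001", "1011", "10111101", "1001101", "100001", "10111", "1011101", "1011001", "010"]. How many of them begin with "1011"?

9

Walk to "1011"; the words in its subtree are exactly those with that prefix.
Matches: "1011", "10110", "10110001", "1011001", "10110111", "10111", "1011101", "10111100", "10111101"
Count: 9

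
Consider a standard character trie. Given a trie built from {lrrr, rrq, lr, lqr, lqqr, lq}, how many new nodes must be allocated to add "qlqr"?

"qlqr" shares no prefix with any stored word, so all 4 characters open new nodes.
4 − 0 = 4 new nodes.

4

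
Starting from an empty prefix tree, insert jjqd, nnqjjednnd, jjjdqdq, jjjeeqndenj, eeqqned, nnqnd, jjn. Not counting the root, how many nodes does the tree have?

37

Trie structure (* marks end of a word):
(root)
├─ e
│  └─ e
│     └─ q
│        └─ q
│           └─ n
│              └─ e
│                 └─ d *
├─ j
│  └─ j
│     ├─ j
│     │  ├─ d
│     │  │  └─ q
│     │  │     └─ d
│     │  │        └─ q *
│     │  └─ e
│     │     └─ e
│     │        └─ q
│     │           └─ n
│     │              └─ d
│     │                 └─ e
│     │                    └─ n
│     │                       └─ j *
│     ├─ n *
│     └─ q
│        └─ d *
└─ n
   └─ n
      └─ q
         ├─ j
         │  └─ j
         │     └─ e
         │        └─ d
         │           └─ n
         │              └─ n
         │                 └─ d *
         └─ n
            └─ d *
Counting every labelled node above: 37.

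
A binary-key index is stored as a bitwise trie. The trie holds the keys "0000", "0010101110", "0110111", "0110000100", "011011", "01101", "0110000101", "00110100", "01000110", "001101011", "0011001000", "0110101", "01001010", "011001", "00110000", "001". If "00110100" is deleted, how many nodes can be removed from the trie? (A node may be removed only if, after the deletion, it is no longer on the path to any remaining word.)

1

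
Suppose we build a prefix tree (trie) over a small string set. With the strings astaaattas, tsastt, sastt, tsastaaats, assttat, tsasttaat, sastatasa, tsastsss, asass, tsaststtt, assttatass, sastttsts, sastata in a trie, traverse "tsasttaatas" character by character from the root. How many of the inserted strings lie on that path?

Traverse "tsasttaatas" character by character; count nodes along the way that are marked as word ends.
Prefixes of the query that are stored words: "tsastt", "tsasttaat"
Count: 2

2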